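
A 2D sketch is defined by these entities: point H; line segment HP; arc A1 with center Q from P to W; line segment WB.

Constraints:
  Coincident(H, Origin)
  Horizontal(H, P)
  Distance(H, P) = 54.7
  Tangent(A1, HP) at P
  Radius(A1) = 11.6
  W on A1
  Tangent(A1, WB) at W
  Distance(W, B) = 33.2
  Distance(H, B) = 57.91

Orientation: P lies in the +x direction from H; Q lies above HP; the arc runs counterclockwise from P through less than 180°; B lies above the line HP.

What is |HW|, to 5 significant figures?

65.840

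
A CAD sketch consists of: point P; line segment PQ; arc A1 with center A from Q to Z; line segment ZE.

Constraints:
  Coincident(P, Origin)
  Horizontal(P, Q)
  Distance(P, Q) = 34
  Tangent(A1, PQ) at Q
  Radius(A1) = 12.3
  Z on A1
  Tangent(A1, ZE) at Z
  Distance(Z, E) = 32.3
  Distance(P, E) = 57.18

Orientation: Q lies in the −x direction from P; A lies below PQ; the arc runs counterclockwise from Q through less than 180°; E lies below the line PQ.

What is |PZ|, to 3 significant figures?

48.4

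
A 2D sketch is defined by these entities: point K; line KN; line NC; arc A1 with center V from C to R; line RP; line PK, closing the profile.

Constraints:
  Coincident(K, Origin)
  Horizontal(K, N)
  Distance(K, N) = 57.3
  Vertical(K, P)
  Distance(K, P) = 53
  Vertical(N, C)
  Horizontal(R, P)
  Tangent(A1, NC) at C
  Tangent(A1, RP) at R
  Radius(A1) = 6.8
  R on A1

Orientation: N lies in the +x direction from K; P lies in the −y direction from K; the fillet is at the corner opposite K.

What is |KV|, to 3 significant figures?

68.4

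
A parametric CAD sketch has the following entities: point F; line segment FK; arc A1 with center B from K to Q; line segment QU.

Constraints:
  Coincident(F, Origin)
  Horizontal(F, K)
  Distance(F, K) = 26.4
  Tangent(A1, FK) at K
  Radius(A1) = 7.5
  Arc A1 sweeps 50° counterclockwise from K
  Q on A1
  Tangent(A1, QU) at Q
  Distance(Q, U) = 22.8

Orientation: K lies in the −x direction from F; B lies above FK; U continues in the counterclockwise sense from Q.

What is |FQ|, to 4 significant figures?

20.83

Since A1 is tangent to FK there, BK ⟂ FK, so B = K + (0, 7.5) = (-26.40, 7.500). On A1, K sits at bearing -90° from B; a 50° counterclockwise sweep puts Q at bearing -40°, so Q = B + 7.5·(cos -40°, sin -40°) = (-20.65, 2.679). Then |FQ| = |Q − F| = 20.83.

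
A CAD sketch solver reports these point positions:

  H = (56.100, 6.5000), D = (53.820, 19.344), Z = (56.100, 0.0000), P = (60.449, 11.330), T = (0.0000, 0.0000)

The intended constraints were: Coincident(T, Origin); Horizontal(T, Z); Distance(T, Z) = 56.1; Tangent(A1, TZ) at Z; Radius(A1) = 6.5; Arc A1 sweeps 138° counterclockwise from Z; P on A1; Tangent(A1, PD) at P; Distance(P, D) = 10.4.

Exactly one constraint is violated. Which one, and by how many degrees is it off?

Tangent(A1, PD) at P — off by 8.40°.

T = (0.00, 0.00) ✓; T.y = 0.00, Z.y = 0.00 ✓; |TZ| = 56.10 ✓; ∠(HZ, ZT) = 90.00° ✓; |HZ| = 6.500 ✓; bearing(H→P) − bearing(H→Z) = 138.0° ✓; |HP| = 6.499 ✓; ∠(HP, PD) = 98.40° ✗; |PD| = 10.40 ✓.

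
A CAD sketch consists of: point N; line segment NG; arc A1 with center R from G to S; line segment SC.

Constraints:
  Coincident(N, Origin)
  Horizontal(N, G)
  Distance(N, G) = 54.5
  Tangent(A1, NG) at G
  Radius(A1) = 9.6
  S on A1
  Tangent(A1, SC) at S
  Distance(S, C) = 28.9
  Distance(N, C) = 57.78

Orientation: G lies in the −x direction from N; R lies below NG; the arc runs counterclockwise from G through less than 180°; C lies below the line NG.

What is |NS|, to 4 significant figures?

63.87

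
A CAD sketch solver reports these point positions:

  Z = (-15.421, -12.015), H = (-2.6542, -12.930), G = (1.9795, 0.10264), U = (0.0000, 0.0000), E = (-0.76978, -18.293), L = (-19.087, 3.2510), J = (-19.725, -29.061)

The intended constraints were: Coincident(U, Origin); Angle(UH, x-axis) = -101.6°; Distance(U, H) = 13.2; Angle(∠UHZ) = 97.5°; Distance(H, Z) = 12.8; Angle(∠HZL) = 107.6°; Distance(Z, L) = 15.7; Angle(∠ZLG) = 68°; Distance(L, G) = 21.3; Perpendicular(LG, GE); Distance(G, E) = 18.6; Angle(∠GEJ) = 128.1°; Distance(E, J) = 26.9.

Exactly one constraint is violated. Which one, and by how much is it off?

Distance(E, J) = 26.9 — off by 5.10.

U = (0.00, 0.00) ✓; UH at -101.6° ✓; |UH| = 13.20 ✓; ∠UHZ = 97.50° ✓; |HZ| = 12.80 ✓; ∠HZL = 107.6° ✓; |ZL| = 15.70 ✓; ∠ZLG = 68.00° ✓; |LG| = 21.30 ✓; ∠(LG, GE) = 90.00° ✓; |GE| = 18.60 ✓; ∠GEJ = 128.1° ✓; |EJ| = 21.80 ✗.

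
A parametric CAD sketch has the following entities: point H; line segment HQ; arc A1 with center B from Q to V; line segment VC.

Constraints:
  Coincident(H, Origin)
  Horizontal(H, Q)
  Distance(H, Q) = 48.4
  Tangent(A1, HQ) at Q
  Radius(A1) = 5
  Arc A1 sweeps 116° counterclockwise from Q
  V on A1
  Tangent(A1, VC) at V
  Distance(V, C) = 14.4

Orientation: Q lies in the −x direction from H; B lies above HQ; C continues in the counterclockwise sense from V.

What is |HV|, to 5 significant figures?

44.491

H is at the origin; H and Q share the same y with |HQ| = 48.4 and Q on the −x side, so Q = (-48.400, 0.0000). A1 meets HQ tangentially, so BQ is at right angles to HQ, so B = Q + (0, 5) = (-48.400, 5.0000). On A1, Q sits at bearing -90° from B; a 116° counterclockwise sweep puts V at bearing 26°, so V = B + 5.0·(cos 26°, sin 26°) = (-43.906, 7.1919). Then |HV| = |V − H| = 44.491.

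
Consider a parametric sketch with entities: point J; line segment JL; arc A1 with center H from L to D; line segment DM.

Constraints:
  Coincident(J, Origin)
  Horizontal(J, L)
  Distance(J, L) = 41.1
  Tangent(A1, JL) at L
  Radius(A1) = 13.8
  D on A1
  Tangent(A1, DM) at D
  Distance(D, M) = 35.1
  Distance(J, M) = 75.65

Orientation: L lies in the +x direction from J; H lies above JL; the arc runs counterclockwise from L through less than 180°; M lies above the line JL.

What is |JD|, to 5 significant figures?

56.062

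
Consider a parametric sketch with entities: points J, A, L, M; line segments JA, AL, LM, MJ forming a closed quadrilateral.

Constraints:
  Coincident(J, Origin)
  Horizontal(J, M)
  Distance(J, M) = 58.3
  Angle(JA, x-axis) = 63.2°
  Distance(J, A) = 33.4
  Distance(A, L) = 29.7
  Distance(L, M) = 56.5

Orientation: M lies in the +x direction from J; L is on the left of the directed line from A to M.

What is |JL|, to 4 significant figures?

62.48

Checks: |AL| = 29.70 ✓; |LM| = 56.50 ✓.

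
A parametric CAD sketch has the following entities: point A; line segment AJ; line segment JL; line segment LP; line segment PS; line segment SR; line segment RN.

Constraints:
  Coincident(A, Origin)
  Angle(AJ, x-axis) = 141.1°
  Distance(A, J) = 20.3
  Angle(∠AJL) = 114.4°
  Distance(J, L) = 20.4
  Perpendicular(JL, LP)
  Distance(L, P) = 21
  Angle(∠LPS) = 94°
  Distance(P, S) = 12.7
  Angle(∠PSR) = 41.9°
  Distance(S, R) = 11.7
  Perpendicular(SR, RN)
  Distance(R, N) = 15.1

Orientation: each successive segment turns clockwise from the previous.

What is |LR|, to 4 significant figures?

14.22

∠LPS = 94.0° gives PS at -100.5° from the x-axis; with |PS| = 12.7, S = (7.326, 14.75). ∠PSR = 41.9° gives SR at 121.4° from the x-axis; with |SR| = 11.7, R = (1.230, 24.74). Then |LR| = |R − L| = 14.22.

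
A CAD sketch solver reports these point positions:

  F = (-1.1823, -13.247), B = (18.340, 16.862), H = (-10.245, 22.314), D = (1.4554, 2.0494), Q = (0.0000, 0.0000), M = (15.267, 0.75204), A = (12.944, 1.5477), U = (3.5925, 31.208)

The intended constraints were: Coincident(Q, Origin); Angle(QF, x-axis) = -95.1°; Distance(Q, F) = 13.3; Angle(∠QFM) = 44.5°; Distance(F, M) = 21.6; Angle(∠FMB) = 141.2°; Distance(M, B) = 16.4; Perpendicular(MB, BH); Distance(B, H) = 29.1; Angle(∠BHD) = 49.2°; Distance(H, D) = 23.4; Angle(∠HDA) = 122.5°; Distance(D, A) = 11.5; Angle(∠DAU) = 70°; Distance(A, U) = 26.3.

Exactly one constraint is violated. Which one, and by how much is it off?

Distance(A, U) = 26.3 — off by 4.80.

Q = (0.00, 0.00) ✓; QF at -95.10° ✓; |QF| = 13.30 ✓; ∠QFM = 44.50° ✓; |FM| = 21.60 ✓; ∠FMB = 141.2° ✓; |MB| = 16.40 ✓; ∠(MB, BH) = 90.00° ✓; |BH| = 29.10 ✓; ∠BHD = 49.20° ✓; |HD| = 23.40 ✓; ∠HDA = 122.5° ✓; |DA| = 11.50 ✓; ∠DAU = 70.00° ✓; |AU| = 31.10 ✗.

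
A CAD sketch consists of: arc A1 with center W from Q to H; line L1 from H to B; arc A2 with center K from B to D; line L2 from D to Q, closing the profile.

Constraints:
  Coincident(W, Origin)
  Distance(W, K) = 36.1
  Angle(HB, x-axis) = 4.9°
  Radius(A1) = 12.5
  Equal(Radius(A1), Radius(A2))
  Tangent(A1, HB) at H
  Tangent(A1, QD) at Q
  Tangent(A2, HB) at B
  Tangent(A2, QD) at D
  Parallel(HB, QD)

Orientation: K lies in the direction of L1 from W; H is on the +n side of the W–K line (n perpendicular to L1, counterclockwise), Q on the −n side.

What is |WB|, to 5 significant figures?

38.203

The slot axis is L1's direction at 4.9°, so u = (cos 4.9°, sin 4.9°) = (0.99635, 0.085417) and n = (−sin 4.9°, cos 4.9°) = (-0.085417, 0.99635). W is at the origin and K lies 36.1 along u from W, so K = 36.1·u = (35.968, 3.0836). Tangency of A1 to both parallel lines with radius 12.5 puts H and Q at W ± 12.5·n: H = (-1.0677, 12.454), Q = (1.0677, -12.454). Equal radii place B and D the same way about K: B = K + 12.5·n = (34.900, 15.538), D = K − 12.5·n = (37.036, -9.3708). Then |WB| = |B − W| = 38.203.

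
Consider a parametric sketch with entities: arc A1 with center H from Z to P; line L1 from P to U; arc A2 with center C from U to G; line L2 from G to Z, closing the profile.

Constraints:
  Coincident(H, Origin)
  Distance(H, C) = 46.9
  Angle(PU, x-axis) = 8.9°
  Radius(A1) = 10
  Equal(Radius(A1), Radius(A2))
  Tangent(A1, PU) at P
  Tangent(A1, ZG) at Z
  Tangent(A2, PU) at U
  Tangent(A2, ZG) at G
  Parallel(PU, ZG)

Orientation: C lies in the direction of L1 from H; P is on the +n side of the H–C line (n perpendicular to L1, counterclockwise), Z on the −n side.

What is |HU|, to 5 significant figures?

47.954

The slot axis is L1's direction at 8.9°, so u = (cos 8.9°, sin 8.9°) = (0.98796, 0.15471) and n = (−sin 8.9°, cos 8.9°) = (-0.15471, 0.98796). H is at the origin and C lies 46.9 along u from H, so C = 46.9·u = (46.335, 7.2559). Tangency of A1 to both parallel lines with radius 10.0 puts P and Z at H ± 10.0·n: P = (-1.5471, 9.8796), Z = (1.5471, -9.8796). Equal radii place U and G the same way about C: U = C + 10.0·n = (44.788, 17.136), G = C − 10.0·n = (47.882, -2.6237). Then |HU| = |U − H| = 47.954.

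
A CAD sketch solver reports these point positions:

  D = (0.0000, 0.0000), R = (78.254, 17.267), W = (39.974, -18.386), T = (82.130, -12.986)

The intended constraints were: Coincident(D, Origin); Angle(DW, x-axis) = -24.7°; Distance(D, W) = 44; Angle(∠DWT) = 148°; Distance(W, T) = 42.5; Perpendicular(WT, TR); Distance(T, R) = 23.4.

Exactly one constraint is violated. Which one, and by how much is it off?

Distance(T, R) = 23.4 — off by 7.10.

D = (0.00, 0.00) ✓; DW at -24.70° ✓; |DW| = 44.00 ✓; ∠DWT = 148.0° ✓; |WT| = 42.50 ✓; ∠(WT, TR) = 90.00° ✓; |TR| = 30.50 ✗.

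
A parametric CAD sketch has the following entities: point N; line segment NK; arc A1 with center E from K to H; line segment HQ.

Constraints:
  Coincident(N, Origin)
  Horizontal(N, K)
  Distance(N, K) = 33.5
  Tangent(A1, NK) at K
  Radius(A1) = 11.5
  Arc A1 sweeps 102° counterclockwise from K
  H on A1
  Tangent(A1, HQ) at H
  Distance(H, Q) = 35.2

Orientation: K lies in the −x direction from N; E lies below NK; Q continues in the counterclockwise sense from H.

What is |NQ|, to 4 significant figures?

61.12

On A1, K sits at bearing 90° from E; a 102° counterclockwise sweep puts H at bearing 192°, so H = E + 11.5·(cos 192°, sin 192°) = (-44.75, -13.89). A1 meets HQ tangentially, so EH is at right angles to HQ, so HQ runs along (−sin 192°, cos 192°); with |HQ| = 35.2, Q = (-37.43, -48.32). Then |NQ| = |Q − N| = 61.12.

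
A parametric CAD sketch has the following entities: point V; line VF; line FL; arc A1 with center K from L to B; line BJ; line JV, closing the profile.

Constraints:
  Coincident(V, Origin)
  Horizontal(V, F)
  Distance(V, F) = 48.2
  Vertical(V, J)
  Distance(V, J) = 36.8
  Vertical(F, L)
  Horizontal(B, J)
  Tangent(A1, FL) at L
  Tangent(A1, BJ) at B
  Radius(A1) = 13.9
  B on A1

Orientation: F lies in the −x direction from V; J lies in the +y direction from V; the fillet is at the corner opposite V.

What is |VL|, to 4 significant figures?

53.36

The virtual corner opposite V is at (-48.20, 36.80). Tangency of A1 to FL means the radius KL is perpendicular to FL and the tangent condition forces KB to be normal to BJ, with radius 13.9, so the center K sits 13.9 in from both sides at K = (-34.30, 22.90). That places the tangent points at L = (-48.20, 22.90) on FL and B = (-34.30, 36.80) on BJ. Then |VL| = |L − V| = 53.36.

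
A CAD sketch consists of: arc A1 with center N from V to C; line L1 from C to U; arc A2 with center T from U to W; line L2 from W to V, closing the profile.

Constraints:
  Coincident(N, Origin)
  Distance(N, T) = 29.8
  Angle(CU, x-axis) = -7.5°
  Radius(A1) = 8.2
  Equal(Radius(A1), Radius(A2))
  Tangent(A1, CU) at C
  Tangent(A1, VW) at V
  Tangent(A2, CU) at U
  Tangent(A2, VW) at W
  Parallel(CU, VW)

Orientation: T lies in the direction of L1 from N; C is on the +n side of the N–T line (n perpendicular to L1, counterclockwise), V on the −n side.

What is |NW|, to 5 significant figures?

30.908

The slot axis is L1's direction at -7.5°, so u = (cos -7.5°, sin -7.5°) = (0.99144, -0.13053) and n = (−sin -7.5°, cos -7.5°) = (0.13053, 0.99144). N is at the origin and T lies 29.8 along u from N, so T = 29.8·u = (29.545, -3.8897). Tangency of A1 to both parallel lines with radius 8.2 puts C and V at N ± 8.2·n: C = (1.0703, 8.1298), V = (-1.0703, -8.1298). Equal radii place U and W the same way about T: U = T + 8.2·n = (30.615, 4.2402), W = T − 8.2·n = (28.475, -12.020). Then |NW| = |W − N| = 30.908.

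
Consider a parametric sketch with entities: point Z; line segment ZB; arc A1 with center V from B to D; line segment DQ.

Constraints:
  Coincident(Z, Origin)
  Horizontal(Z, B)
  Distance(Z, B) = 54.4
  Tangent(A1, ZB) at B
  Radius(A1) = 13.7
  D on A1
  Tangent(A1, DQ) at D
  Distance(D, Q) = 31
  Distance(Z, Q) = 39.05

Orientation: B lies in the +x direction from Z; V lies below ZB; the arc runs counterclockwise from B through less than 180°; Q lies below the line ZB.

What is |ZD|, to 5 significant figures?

43.808

Z is at the origin; ZB is horizontal with |ZB| = 54.4 and B on the +x side, so B = (54.400, 0.0000). The tangent condition forces VB to be normal to ZB, so V = B + (0, -13.7) = (54.400, -13.700). Since VD ⟂ DQ (tangency), |VQ| = √(13.7² + 31.0²) = 33.892 regardless of where D sits on A1. So Q lies on both circle(Z, 39.05) and circle(V, 33.892); the below-ZB intersection is Q = (24.783, -30.178). D is the foot of the tangent from Q: D = (43.468, -5.4422).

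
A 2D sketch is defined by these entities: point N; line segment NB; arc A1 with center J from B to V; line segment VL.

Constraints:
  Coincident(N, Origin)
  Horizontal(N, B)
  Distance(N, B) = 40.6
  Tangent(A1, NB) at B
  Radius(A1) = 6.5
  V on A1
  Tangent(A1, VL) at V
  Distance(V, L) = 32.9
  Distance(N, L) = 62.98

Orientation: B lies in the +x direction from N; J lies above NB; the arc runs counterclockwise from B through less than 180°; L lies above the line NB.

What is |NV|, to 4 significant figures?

47.46

Checks: |JV| = 6.500 ✓; ∠(JV, VL) = 90.00° ✓; |VL| = 32.90 ✓; |NL| = 62.98 ✓.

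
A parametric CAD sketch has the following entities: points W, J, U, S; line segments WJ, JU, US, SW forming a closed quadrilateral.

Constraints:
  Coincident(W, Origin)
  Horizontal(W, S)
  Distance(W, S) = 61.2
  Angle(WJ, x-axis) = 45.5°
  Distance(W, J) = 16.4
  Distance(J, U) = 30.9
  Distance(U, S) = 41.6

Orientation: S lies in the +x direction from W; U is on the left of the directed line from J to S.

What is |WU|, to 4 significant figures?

47.27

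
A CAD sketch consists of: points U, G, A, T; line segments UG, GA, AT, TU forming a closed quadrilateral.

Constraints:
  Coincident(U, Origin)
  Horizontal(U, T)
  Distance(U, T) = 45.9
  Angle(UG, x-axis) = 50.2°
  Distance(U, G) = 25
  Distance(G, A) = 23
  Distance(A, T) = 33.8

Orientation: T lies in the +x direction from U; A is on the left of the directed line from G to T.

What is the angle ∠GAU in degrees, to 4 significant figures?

8.504°

Checks: UG at 50.20° ✓; |GA| = 23.00 ✓; |AT| = 33.80 ✓.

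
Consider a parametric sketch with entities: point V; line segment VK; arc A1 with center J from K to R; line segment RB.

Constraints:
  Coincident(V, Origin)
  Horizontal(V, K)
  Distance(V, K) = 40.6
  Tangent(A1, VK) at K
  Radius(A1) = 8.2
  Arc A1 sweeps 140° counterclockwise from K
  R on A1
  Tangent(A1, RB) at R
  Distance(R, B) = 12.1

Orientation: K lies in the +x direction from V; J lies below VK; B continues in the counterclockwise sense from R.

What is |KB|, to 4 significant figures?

22.62

V is at the origin; VK is horizontal with |VK| = 40.6 and K on the +x side, so K = (40.60, 0.000). A1 meets VK tangentially, so JK is at right angles to VK, so J = K + (0, -8.2) = (40.60, -8.200). On A1, K sits at bearing 90° from J; a 140° counterclockwise sweep puts R at bearing 230°, so R = J + 8.2·(cos 230°, sin 230°) = (35.33, -14.48). A1 meets RB tangentially, so JR is at right angles to RB, so RB runs along (−sin 230°, cos 230°); with |RB| = 12.1, B = (44.60, -22.26). Then |KB| = |B − K| = 22.62.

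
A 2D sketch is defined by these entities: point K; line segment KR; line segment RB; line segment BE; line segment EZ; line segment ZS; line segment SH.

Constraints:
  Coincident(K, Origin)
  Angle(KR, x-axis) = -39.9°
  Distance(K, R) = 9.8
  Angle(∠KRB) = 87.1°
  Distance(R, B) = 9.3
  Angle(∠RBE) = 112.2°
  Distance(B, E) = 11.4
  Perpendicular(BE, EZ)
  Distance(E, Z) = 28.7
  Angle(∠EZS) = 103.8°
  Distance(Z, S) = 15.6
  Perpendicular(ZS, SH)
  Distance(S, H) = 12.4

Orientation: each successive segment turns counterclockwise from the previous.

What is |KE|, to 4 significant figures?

13.13

∠KRB = 87.1° gives RB at 53.00° from the x-axis; with |RB| = 9.3, B = (13.12, 1.141). ∠RBE = 112.2° gives BE at 120.8° from the x-axis; with |BE| = 11.4, E = (7.278, 10.93). Then |KE| = |E − K| = 13.13.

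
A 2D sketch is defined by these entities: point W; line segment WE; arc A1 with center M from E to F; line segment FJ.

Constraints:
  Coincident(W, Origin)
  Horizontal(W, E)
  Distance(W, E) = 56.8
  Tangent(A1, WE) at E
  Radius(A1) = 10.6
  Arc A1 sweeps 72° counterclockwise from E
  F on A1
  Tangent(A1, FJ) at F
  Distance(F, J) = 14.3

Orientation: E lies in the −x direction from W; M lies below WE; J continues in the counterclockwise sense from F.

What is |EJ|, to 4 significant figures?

25.46

W is at the origin; W and E share the same y with |WE| = 56.8 and E on the −x side, so E = (-56.80, 0.000). The tangent condition forces ME to be normal to WE, so M = E + (0, -10.6) = (-56.80, -10.60). On A1, E sits at bearing 90° from M; a 72° counterclockwise sweep puts F at bearing 162°, so F = M + 10.6·(cos 162°, sin 162°) = (-66.88, -7.324). Since A1 is tangent to FJ there, MF ⟂ FJ, so FJ runs along (−sin 162°, cos 162°); with |FJ| = 14.3, J = (-71.30, -20.92). Then |EJ| = |J − E| = 25.46.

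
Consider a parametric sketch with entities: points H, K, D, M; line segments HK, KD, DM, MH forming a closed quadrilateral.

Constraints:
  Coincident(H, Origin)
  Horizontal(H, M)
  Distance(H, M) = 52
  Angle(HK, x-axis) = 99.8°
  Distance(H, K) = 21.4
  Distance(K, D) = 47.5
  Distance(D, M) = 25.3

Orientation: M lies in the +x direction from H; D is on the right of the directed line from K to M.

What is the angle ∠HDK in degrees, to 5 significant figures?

22.366°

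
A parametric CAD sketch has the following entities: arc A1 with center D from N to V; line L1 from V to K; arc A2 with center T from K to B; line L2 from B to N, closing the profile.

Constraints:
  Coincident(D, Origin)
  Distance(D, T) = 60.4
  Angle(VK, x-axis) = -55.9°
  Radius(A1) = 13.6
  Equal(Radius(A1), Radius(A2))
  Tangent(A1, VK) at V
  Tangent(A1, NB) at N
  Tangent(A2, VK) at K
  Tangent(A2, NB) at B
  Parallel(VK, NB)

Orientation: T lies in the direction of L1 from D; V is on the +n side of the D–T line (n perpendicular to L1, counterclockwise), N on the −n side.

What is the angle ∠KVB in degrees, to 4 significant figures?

24.24°

The slot axis is L1's direction at -55.9°, so u = (cos -55.9°, sin -55.9°) = (0.5606, -0.8281) and n = (−sin -55.9°, cos -55.9°) = (0.8281, 0.5606). D is at the origin and T lies 60.4 along u from D, so T = 60.4·u = (33.86, -50.01). Tangency of A1 to both parallel lines with radius 13.6 puts V and N at D ± 13.6·n: V = (11.26, 7.625), N = (-11.26, -7.625). Equal radii place K and B the same way about T: K = T + 13.6·n = (45.12, -42.39), B = T − 13.6·n = (22.60, -57.64). Then cos ∠KVB = VK·VB / (|VK||VB|), giving 24.24°.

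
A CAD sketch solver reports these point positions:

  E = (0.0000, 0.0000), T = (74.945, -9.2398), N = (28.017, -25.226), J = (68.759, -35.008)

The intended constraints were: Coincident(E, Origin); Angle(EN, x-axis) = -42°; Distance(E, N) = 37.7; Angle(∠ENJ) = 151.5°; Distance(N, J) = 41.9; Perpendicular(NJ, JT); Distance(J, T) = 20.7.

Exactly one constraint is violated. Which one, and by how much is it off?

Distance(J, T) = 20.7 — off by 5.80.

E = (0.00, 0.00) ✓; EN at -42.00° ✓; |EN| = 37.70 ✓; ∠ENJ = 151.5° ✓; |NJ| = 41.90 ✓; ∠(NJ, JT) = 90.00° ✓; |JT| = 26.50 ✗.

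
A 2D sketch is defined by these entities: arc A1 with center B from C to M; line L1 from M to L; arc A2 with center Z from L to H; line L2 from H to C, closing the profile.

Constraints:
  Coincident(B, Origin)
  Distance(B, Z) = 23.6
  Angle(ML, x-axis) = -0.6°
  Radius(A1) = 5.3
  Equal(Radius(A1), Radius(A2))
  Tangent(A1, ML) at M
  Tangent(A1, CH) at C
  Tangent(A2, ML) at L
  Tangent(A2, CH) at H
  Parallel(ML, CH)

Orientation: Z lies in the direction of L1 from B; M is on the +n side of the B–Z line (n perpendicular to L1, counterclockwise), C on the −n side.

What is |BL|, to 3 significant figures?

24.2

Tangency of A1 to both parallel lines with radius 5.3 puts M and C at B ± 5.3·n: M = (0.0555, 5.30), C = (-0.0555, -5.30). Equal radii place L and H the same way about Z: L = Z + 5.3·n = (23.7, 5.05), H = Z − 5.3·n = (23.5, -5.55). Then |BL| = |L − B| = 24.2.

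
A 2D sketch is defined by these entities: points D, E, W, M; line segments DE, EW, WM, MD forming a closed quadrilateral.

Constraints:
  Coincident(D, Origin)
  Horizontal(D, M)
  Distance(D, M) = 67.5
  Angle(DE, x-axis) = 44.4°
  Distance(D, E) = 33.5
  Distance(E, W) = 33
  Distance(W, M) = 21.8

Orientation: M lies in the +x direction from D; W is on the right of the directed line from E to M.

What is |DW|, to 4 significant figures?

45.76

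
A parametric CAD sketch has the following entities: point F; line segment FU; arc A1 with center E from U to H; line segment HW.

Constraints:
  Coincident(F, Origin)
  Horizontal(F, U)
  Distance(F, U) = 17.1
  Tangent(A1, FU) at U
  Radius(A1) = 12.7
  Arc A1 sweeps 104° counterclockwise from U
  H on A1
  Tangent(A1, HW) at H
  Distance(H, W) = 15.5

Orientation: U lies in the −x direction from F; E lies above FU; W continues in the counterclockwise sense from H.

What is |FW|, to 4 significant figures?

31.97

On A1, U sits at bearing -90° from E; a 104° counterclockwise sweep puts H at bearing 14°, so H = E + 12.7·(cos 14°, sin 14°) = (-4.777, 15.77). Tangency of A1 to HW means the radius EH is perpendicular to HW, so HW runs along (−sin 14°, cos 14°); with |HW| = 15.5, W = (-8.527, 30.81). Then |FW| = |W − F| = 31.97.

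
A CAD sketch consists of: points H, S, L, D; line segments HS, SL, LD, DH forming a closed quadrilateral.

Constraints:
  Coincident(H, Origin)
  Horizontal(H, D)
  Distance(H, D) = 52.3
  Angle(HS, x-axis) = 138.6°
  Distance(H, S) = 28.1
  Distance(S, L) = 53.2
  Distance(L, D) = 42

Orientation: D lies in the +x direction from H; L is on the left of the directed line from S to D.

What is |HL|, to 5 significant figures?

45.923

H is at the origin; H and D share the same y with |HD| = 52.3 and D in +x, so D = (52.3, 0). HS runs at 138.6° with |HS| = 28.1, so S = (-21.078, 18.583). L is determined by |SL| = 53.2 and |LD| = 42.0 together: it lies at the intersection of circle(S, 53.2) and circle(D, 42.0). With |SD| = 75.695, the foot of the radical line on SD is 44.890 from S and the perpendicular offset is √(53.2² − 44.890²) = 28.550. Taking the left-of-SD solution: L = (29.447, 35.239).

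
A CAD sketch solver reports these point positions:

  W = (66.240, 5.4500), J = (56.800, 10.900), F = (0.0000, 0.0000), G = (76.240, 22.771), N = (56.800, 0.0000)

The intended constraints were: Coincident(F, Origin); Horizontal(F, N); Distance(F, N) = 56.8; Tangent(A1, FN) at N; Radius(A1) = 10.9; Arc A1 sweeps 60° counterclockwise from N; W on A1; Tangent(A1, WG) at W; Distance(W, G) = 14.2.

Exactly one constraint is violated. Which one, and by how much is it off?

Distance(W, G) = 14.2 — off by 5.80.

F = (0.00, 0.00) ✓; F.y = 0.00, N.y = 0.00 ✓; |FN| = 56.80 ✓; ∠(JN, NF) = 90.00° ✓; |JN| = 10.90 ✓; bearing(J→W) − bearing(J→N) = 60.00° ✓; |JW| = 10.90 ✓; ∠(JW, WG) = 90.00° ✓; |WG| = 20.00 ✗.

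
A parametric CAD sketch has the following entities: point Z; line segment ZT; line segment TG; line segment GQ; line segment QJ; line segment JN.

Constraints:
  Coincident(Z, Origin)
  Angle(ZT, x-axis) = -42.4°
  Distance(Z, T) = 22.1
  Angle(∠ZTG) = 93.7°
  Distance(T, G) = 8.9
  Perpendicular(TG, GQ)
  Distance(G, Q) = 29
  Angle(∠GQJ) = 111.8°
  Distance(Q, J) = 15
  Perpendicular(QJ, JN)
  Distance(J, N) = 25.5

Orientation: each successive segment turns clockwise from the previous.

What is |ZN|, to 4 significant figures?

17.19

Z is at the origin; ZT runs at -42.4° with length 22.1, so T = (16.32, -14.90). ∠ZTG = 93.7° gives TG at -128.7° from the x-axis; with |TG| = 8.9, G = (10.76, -21.85). TG is perpendicular to GQ, so GQ runs at 141.3°; with |GQ| = 29.0, Q = (-11.88, -3.716). ∠GQJ = 111.8° gives QJ at 73.10° from the x-axis; with |QJ| = 15.0, J = (-7.517, 10.64). The perpendicularity gives JN at right angles to QJ, so JN runs at -16.90°; with |JN| = 25.5, N = (16.88, 3.223). Then |ZN| = |N − Z| = 17.19.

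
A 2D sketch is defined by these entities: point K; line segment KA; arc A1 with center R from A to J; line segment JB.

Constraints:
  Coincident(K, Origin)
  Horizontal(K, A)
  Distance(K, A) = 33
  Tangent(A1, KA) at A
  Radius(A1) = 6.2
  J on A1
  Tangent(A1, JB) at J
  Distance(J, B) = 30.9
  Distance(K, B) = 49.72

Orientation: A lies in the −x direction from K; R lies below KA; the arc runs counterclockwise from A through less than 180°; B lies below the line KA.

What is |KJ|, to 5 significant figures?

39.775

Checks: |RJ| = 6.200 ✓; ∠(RJ, JB) = 90.00° ✓; |JB| = 30.90 ✓; |KB| = 49.72 ✓.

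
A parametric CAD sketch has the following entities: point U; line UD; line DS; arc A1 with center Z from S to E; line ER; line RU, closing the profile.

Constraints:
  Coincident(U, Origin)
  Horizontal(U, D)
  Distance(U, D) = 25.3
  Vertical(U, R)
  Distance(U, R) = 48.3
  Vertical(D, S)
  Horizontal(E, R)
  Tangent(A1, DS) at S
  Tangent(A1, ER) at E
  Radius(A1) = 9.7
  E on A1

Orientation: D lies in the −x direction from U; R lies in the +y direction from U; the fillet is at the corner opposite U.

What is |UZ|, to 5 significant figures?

41.633

U is at the origin; UD is horizontal with |UD| = 25.3 and D on the −x side, so D = (-25.300, 0.0000). U and R share the same x with |UR| = 48.3 and R on the +y side, so R = (0.0000, 48.300). The virtual corner opposite U is at (-25.300, 48.300). The tangent condition forces ZS to be normal to DS and tangency of A1 to ER means the radius ZE is perpendicular to ER, with radius 9.7, so the center Z sits 9.7 in from both sides at Z = (-15.600, 38.600). Then |UZ| = |Z − U| = 41.633.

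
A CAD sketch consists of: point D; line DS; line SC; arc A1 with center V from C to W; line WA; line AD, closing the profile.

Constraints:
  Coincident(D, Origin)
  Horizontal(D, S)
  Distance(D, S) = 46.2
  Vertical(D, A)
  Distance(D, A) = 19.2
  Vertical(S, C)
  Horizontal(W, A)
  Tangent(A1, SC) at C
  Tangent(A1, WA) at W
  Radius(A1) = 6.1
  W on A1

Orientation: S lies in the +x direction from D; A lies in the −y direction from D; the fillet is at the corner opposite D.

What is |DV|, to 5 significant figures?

42.186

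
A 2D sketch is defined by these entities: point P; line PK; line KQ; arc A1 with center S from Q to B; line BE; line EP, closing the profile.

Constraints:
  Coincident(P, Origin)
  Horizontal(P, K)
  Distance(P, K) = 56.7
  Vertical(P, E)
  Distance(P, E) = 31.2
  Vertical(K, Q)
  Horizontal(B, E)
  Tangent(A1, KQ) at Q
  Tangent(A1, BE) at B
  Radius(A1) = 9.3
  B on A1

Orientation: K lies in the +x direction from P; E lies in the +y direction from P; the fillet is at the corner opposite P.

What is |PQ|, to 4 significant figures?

60.78

The virtual corner opposite P is at (56.70, 31.20). A1 meets KQ tangentially, so SQ is at right angles to KQ and since A1 is tangent to BE there, SB ⟂ BE, with radius 9.3, so the center S sits 9.3 in from both sides at S = (47.40, 21.90). That places the tangent points at Q = (56.70, 21.90) on KQ and B = (47.40, 31.20) on BE. Then |PQ| = |Q − P| = 60.78.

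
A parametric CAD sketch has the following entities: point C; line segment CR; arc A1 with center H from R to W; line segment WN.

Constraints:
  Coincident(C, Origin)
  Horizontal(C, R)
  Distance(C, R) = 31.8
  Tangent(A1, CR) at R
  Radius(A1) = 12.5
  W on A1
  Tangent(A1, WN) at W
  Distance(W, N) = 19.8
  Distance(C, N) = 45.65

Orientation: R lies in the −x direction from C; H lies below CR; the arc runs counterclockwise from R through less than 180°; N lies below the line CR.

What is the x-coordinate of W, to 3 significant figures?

-41.3

C is at the origin; C and R share the same y with |CR| = 31.8 and R on the −x side, so R = (-31.8, 0.00). Since A1 is tangent to CR there, HR ⟂ CR, so H = R + (0, -12.5) = (-31.8, -12.5). Since HW ⟂ WN (tangency), |HN| = √(12.5² + 19.8²) = 23.4 regardless of where W sits on A1. So N lies on both circle(C, 45.65) and circle(H, 23.4); the below-CR intersection is N = (-28.5, -35.7). W is the foot of the tangent from N: W = (-41.3, -20.6).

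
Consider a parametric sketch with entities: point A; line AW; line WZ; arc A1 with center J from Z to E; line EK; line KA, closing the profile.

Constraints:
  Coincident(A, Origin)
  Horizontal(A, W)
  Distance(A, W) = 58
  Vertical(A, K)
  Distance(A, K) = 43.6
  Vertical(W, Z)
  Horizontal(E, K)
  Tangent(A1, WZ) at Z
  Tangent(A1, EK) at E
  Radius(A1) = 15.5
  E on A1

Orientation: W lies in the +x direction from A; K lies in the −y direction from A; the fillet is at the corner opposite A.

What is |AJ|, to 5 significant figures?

50.950

A is at the origin; A and W share the same y with |AW| = 58.0 and W on the +x side, so W = (58.000, 0.0000). AK is vertical with |AK| = 43.6 and K on the −y side, so K = (0.0000, -43.600). The virtual corner opposite A is at (58.000, -43.600). Tangency of A1 to WZ means the radius JZ is perpendicular to WZ and the tangent condition forces JE to be normal to EK, with radius 15.5, so the center J sits 15.5 in from both sides at J = (42.500, -28.100). Then |AJ| = |J − A| = 50.950.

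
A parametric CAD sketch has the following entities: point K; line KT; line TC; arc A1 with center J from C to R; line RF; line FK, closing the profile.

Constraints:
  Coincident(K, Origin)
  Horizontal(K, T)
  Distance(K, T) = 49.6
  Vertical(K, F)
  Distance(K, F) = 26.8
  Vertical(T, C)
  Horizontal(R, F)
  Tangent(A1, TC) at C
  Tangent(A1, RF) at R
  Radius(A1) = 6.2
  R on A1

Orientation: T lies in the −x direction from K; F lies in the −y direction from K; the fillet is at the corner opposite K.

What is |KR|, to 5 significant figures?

51.008

K is at the origin; K and T share the same y with |KT| = 49.6 and T on the −x side, so T = (-49.600, 0.0000). KF is vertical with |KF| = 26.8 and F on the −y side, so F = (0.0000, -26.800). The virtual corner opposite K is at (-49.600, -26.800). A1 meets TC tangentially, so JC is at right angles to TC and the tangent condition forces JR to be normal to RF, with radius 6.2, so the center J sits 6.2 in from both sides at J = (-43.400, -20.600). That places the tangent points at C = (-49.600, -20.600) on TC and R = (-43.400, -26.800) on RF. Then |KR| = |R − K| = 51.008.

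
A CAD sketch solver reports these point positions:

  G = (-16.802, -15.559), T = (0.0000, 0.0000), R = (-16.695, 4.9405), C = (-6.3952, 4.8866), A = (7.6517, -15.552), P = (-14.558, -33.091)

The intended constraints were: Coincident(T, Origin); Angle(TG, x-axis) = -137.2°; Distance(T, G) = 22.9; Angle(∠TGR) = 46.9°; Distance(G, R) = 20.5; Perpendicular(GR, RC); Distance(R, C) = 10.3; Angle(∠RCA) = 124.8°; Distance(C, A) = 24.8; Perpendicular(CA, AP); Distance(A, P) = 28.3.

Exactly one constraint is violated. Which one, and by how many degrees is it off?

Perpendicular(CA, AP) — off by 3.80°.

T = (0.00, 0.00) ✓; TG at -137.2° ✓; |TG| = 22.90 ✓; ∠TGR = 46.90° ✓; |GR| = 20.50 ✓; ∠(GR, RC) = 90.00° ✓; |RC| = 10.30 ✓; ∠RCA = 124.8° ✓; |CA| = 24.80 ✓; ∠(CA, AP) = 86.20° ✗; |AP| = 28.30 ✓.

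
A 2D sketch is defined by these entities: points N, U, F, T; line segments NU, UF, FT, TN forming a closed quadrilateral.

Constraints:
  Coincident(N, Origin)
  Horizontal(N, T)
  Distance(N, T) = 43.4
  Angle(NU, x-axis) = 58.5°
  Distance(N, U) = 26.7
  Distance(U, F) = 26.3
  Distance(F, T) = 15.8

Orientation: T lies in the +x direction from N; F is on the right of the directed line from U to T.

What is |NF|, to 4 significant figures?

27.60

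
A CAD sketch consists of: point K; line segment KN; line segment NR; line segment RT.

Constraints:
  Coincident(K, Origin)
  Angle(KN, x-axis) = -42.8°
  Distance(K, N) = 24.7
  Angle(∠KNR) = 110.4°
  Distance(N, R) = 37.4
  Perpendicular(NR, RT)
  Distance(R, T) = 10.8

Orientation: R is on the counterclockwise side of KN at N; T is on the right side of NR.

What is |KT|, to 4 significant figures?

57.18

K is at the origin; KN runs at -42.8° with length 24.7, so N = 24.7·(cos -42.8°, sin -42.8°) = (18.12, -16.78). ∠KNR = 110.4°, so NR runs at -42.8° + (180° − 110.4°) = 26.80° from the x-axis; with |NR| = 37.4, R = N + 37.4·(cos 26.80°, sin 26.80°) = (51.51, 0.08062). NR is perpendicular to RT; with |RT| = 10.8 on the right of NR, T = R + 10.8·(0.4509, -0.8926) = (56.38, -9.559). Then |KT| = |T − K| = 57.18.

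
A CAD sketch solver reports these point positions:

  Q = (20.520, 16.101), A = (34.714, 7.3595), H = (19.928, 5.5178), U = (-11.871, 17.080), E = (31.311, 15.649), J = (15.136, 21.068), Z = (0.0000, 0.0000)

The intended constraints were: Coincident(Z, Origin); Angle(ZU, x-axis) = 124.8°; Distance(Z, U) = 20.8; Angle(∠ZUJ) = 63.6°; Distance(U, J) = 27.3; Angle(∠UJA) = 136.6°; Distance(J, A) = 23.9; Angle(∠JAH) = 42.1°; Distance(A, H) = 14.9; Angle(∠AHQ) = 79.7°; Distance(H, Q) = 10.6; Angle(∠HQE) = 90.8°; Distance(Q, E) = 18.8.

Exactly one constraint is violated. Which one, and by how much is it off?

Distance(Q, E) = 18.8 — off by 8.00.

Z = (0.00, 0.00) ✓; ZU at 124.8° ✓; |ZU| = 20.80 ✓; ∠ZUJ = 63.60° ✓; |UJ| = 27.30 ✓; ∠UJA = 136.6° ✓; |JA| = 23.90 ✓; ∠JAH = 42.10° ✓; |AH| = 14.90 ✓; ∠AHQ = 79.70° ✓; |HQ| = 10.60 ✓; ∠HQE = 90.80° ✓; |QE| = 10.80 ✗.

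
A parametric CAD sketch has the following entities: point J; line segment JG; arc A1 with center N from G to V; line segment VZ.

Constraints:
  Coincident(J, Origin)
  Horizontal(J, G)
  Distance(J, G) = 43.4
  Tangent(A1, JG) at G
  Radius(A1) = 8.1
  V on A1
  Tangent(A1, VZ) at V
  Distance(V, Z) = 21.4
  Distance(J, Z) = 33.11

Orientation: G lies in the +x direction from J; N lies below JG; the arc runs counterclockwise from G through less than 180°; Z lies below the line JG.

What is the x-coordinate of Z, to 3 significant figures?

25.0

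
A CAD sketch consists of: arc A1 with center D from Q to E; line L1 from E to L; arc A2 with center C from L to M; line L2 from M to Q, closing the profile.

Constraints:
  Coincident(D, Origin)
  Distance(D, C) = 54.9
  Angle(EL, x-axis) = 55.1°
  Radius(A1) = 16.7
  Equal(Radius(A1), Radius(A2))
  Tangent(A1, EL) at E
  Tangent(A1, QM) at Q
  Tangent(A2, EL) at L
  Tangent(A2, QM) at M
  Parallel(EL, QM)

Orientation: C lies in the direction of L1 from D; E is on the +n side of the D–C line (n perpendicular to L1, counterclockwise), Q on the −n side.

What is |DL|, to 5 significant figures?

57.384

The slot axis is L1's direction at 55.1°, so u = (cos 55.1°, sin 55.1°) = (0.57215, 0.82015) and n = (−sin 55.1°, cos 55.1°) = (-0.82015, 0.57215). D is at the origin and C lies 54.9 along u from D, so C = 54.9·u = (31.411, 45.026). Tangency of A1 to both parallel lines with radius 16.7 puts E and Q at D ± 16.7·n: E = (-13.697, 9.5548), Q = (13.697, -9.5548). Equal radii place L and M the same way about C: L = C + 16.7·n = (17.714, 54.581), M = C − 16.7·n = (45.107, 35.472). Then |DL| = |L − D| = 57.384.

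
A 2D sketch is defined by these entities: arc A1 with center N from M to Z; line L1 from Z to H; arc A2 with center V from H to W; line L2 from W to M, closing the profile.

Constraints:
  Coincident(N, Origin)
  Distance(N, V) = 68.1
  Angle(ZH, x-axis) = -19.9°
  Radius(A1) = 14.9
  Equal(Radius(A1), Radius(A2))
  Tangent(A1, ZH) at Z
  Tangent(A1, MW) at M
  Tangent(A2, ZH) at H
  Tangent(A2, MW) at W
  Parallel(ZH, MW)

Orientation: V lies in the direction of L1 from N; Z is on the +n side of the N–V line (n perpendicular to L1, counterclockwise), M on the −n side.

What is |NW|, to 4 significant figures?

69.71

Tangency of A1 to both parallel lines with radius 14.9 puts Z and M at N ± 14.9·n: Z = (5.072, 14.01), M = (-5.072, -14.01). Equal radii place H and W the same way about V: H = V + 14.9·n = (69.11, -9.170), W = V − 14.9·n = (58.96, -37.19). Then |NW| = |W − N| = 69.71.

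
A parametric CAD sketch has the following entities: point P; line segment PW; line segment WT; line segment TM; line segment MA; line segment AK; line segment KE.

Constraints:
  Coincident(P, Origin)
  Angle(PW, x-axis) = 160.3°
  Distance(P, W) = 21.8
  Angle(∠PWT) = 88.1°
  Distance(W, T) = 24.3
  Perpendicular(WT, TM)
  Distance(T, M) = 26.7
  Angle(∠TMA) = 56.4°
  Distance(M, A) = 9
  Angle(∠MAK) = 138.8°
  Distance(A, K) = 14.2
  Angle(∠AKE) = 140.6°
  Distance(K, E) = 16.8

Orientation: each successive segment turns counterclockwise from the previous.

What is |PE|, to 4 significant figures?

34.88

P is at the origin; PW runs at 160.3° with length 21.8, so W = (-20.52, 7.349). ∠PWT = 88.1° gives WT at -107.8° from the x-axis; with |WT| = 24.3, T = (-27.95, -15.79). WT ⟂ TM, so TM runs at -17.80°; with |TM| = 26.7, M = (-2.531, -23.95). ∠TMA = 56.4° gives MA at 105.8° from the x-axis; with |MA| = 9.0, A = (-4.981, -15.29). ∠MAK = 138.8° gives AK at 147.0° from the x-axis; with |AK| = 14.2, K = (-16.89, -7.556). ∠AKE = 140.6° gives KE at -173.6° from the x-axis; with |KE| = 16.8, E = (-33.59, -9.429). Then |PE| = |E − P| = 34.88.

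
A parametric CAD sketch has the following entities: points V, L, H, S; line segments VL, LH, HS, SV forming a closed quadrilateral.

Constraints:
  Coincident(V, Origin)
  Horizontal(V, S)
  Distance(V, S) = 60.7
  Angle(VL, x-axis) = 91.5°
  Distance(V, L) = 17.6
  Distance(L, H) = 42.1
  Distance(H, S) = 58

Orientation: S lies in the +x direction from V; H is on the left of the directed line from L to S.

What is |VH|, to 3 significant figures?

56.0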